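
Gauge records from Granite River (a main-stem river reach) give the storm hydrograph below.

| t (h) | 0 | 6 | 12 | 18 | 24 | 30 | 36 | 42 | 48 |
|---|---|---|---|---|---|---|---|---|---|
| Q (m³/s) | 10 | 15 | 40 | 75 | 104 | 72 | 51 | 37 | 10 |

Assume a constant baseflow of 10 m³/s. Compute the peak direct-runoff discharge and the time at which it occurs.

Q_p = 94.0 m³/s at t = 24 h

Subtracting baseflow gives direct-runoff ordinates: 0.0, 5.0, 30.0, 65.0, 94.0, 62.0, 41.0, 27.0, 0.0 m³/s.
The maximum is 94.0 m³/s, occurring at the reading for t = 24 h.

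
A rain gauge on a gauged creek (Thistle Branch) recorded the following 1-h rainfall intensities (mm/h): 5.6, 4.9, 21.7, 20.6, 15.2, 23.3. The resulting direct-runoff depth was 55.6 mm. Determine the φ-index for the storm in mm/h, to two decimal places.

φ ≈ 6.30 mm/h

Only the 4 blocks with intensity above φ contribute runoff: 21.7, 20.6, 15.2, 23.3 mm/h.
Σ(I−φ)·Δt = d  ⇒  (21.7+20.6+15.2+23.3 − 4φ)·1 = 55.6
φ = (80.80 − 55.6/1) / 4 = 6.30 mm/h.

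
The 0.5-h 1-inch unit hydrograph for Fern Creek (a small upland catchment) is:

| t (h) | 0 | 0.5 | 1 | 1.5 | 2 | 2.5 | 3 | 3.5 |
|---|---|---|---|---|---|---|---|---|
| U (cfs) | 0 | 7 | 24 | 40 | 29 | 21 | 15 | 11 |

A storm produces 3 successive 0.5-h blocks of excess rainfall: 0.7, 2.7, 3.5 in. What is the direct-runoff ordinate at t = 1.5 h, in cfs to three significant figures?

Q ≈ 117 cfs

By discrete convolution, Q_j = Σ (P_i / 1 in) · U_{j−i}.
At t = 1.5 h (j=3): Q = (0.7/1)·40 + (2.7/1)·24 + (3.5/1)·7 = 117 cfs.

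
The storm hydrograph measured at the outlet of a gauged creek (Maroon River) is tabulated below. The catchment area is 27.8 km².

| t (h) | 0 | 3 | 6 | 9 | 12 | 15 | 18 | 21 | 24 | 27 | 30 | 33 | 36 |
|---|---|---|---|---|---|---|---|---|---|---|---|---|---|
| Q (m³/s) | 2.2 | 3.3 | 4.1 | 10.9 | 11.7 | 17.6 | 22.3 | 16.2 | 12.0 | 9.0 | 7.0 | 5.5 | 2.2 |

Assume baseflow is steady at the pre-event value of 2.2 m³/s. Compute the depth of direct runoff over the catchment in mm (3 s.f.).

d ≈ 37.1 mm

Direct runoff: 0.0, 1.1, 1.9, 8.7, 9.5, 15.4, 20.1, 14.0, 9.8, 6.8, 4.8, 3.3, 0.0 m³/s; ΣQ_DR = 95.40 m³/s.
V = ΣQ_DR · Δt = 95.40 × 10800 s = 1.030 × 10^6 m³.
Over A = 27.8 km², depth = V / A = 37.1 mm.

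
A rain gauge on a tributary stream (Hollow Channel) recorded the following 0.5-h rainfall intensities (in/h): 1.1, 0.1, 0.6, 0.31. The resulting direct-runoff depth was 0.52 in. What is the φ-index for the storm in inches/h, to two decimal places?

Only the 2 blocks with intensity above φ contribute runoff: 1.1, 0.6 in/h.
Σ(I−φ)·Δt = d  ⇒  (1.1+0.6 − 2φ)·0.5 = 0.52
φ = (1.700 − 0.52/0.5) / 2 = 0.33 in/h.

φ ≈ 0.33 in/h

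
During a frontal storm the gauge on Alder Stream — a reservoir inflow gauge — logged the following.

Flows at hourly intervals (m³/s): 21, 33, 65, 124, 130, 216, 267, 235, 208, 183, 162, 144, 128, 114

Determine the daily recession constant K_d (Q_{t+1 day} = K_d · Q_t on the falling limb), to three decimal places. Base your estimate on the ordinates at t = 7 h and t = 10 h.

Between t = 7 h and t = 10 h the flow falls from 235 to 162 m³/s over 3×1 h = 3 h.
Per-interval ratio K = (162/235)^(1/3) = 0.8834; K_d = K^(24/1) = 0.051.

K_d ≈ 0.051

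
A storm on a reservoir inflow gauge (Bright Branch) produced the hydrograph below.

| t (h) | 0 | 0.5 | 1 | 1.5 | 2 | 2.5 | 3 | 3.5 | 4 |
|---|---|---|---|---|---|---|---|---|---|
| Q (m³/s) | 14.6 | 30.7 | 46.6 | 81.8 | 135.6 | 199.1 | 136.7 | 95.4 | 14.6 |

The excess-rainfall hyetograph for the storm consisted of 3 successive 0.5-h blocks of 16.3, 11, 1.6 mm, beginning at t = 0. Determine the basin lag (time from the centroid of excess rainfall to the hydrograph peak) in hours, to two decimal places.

t_L ≈ 2.00 h

Centroid of excess rainfall: t_c = Σ P_i·t̄_i / ΣP_i = 0.4957 h (block centres at 0.25, 0.75, 1.25 h).
Hydrograph peak occurs at t = 2.5 h, so basin lag t_L = 2.5 − 0.4957 = 2.00 h.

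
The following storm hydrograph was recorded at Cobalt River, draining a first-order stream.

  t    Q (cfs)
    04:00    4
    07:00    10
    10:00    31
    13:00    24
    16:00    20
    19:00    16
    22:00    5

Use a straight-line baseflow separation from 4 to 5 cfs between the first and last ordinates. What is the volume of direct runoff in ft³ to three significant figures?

V ≈ 8.48 × 10^5 ft³

Direct-runoff ordinates (Q − Q_b): 0.00, 5.83, 26.67, 19.50, 15.33, 11.17, 0.00 cfs.
ΣQ_DR = 78.50 cfs.
With Δt = 3 h = 10800 s, V = ΣQ_DR · Δt = 78.50 × 10800 = 8.48 × 10^5 ft³.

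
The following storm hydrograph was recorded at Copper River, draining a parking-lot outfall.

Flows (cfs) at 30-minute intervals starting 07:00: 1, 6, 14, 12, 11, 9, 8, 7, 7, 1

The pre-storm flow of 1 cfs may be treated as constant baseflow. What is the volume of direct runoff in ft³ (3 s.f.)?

V ≈ 1.19 × 10^5 ft³

Direct-runoff ordinates (Q − Q_b): 0.0, 5.0, 13.0, 11.0, 10.0, 8.0, 7.0, 6.0, 6.0, 0.0 cfs.
ΣQ_DR = 66.00 cfs.
With Δt = 0.5 h = 1800 s, V = ΣQ_DR · Δt = 66.00 × 1800 = 1.19 × 10^5 ft³.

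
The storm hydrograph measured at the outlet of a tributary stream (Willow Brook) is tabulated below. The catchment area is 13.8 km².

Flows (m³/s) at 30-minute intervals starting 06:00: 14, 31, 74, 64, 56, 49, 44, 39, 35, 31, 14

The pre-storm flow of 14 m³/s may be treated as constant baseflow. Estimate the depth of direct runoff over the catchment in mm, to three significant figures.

d ≈ 38.7 mm

Direct runoff: 0.0, 17.0, 60.0, 50.0, 42.0, 35.0, 30.0, 25.0, 21.0, 17.0, 0.0 m³/s; ΣQ_DR = 297.0 m³/s.
V = ΣQ_DR · Δt = 297.0 × 1800 s = 5.346 × 10^5 m³.
Over A = 13.8 km², depth = V / A = 38.7 mm.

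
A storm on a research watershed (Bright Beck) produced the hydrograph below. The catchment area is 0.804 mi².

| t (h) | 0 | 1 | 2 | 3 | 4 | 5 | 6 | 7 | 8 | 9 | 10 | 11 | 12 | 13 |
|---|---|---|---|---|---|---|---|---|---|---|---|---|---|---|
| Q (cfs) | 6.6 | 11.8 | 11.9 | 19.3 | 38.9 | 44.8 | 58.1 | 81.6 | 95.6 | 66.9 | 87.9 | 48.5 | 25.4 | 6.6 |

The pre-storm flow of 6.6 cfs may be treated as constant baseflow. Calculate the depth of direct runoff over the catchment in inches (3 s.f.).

d ≈ 0.986 in

Direct runoff: 0.0, 5.2, 5.3, 12.7, 32.3, 38.2, 51.5, 75.0, 89.0, 60.3, 81.3, 41.9, 18.8, 0.0 cfs; ΣQ_DR = 511.5 cfs.
V = ΣQ_DR · Δt = 511.5 × 3600 s = 1.841 × 10^6 ft³.
Over A = 0.804 mi², depth = V / A = 0.986 in.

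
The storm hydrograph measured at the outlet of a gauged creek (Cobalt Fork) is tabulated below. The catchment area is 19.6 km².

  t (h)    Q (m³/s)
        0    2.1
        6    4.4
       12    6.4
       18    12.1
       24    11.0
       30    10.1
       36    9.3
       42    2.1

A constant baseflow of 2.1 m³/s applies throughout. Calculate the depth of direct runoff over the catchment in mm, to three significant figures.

Direct runoff: 0.0, 2.3, 4.3, 10.0, 8.9, 8.0, 7.2, 0.0 m³/s; ΣQ_DR = 40.70 m³/s.
V = ΣQ_DR · Δt = 40.70 × 21600 s = 8.791 × 10^5 m³.
Over A = 19.6 km², depth = V / A = 44.9 mm.

d ≈ 44.9 mm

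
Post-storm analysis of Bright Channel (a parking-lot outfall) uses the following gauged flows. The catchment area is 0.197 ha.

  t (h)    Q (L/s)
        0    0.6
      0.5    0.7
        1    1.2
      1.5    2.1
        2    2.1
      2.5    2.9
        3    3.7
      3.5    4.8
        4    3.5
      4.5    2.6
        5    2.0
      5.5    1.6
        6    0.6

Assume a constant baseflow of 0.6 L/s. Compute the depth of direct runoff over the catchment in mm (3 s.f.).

d ≈ 18.8 mm

Direct runoff: 0.0, 0.1, 0.6, 1.5, 1.5, 2.3, 3.1, 4.2, 2.9, 2.0, 1.4, 1.0, 0.0 L/s; ΣQ_DR = 20.60 L/s.
V = ΣQ_DR · Δt = 20.60 × 1800 s = 37080 L.
Over A = 0.197 ha, depth = V / A = 18.8 mm.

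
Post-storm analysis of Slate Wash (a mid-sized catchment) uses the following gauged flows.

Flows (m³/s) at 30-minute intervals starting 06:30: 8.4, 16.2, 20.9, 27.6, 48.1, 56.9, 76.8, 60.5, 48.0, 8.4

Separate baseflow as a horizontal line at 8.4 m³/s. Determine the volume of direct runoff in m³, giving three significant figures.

V ≈ 5.18 × 10^5 m³

Direct-runoff ordinates (Q − Q_b): 0.0, 7.8, 12.5, 19.2, 39.7, 48.5, 68.4, 52.1, 39.6, 0.0 m³/s.
ΣQ_DR = 287.8 m³/s.
With Δt = 0.5 h = 1800 s, V = ΣQ_DR · Δt = 287.8 × 1800 = 5.18 × 10^5 m³.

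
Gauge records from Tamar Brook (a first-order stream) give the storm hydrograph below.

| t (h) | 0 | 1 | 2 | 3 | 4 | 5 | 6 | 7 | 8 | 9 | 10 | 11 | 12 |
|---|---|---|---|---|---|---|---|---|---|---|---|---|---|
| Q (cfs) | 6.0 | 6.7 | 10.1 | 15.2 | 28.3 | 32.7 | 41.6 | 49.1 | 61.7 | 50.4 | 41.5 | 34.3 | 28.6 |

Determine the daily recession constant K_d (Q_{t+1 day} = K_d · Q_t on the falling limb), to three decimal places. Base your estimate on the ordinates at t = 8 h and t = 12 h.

Between t = 8 h and t = 12 h the flow falls from 61.7 to 28.6 cfs over 4×1 h = 4 h.
Per-interval ratio K = (28.6/61.7)^(1/4) = 0.8251; K_d = K^(24/1) = 0.010.

K_d ≈ 0.010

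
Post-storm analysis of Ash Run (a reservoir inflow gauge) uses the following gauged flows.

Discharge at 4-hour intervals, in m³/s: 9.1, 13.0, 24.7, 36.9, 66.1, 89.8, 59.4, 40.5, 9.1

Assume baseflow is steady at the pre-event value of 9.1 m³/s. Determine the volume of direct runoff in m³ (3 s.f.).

V ≈ 3.84 × 10^6 m³

Direct-runoff ordinates (Q − Q_b): 0.0, 3.9, 15.6, 27.8, 57.0, 80.7, 50.3, 31.4, 0.0 m³/s.
ΣQ_DR = 266.7 m³/s.
With Δt = 4 h = 14400 s, V = ΣQ_DR · Δt = 266.7 × 14400 = 3.84 × 10^6 m³.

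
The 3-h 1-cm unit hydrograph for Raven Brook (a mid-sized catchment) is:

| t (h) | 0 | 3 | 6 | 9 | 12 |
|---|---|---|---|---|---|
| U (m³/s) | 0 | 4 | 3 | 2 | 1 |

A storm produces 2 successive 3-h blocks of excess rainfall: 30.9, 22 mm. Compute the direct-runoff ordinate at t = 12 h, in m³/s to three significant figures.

Q ≈ 7.49 m³/s

By discrete convolution, Q_j = Σ (P_i / 10 mm) · U_{j−i}.
At t = 12 h (j=4): Q = (30.9/10)·1 + (22/10)·2 = 7.49 m³/s.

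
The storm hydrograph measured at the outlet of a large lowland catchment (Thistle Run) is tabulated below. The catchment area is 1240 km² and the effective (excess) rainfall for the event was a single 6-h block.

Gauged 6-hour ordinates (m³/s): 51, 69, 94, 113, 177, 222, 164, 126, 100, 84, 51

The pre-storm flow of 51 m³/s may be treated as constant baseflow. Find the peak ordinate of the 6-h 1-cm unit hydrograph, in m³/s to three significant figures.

Direct runoff: 0.0, 18.0, 43.0, 62.0, 126.0, 171.0, 113.0, 75.0, 49.0, 33.0, 0.0 m³/s; ΣQ_DR = 690.0 m³/s, peak = 171.0 m³/s.
Runoff depth d = ΣQ_DR·Δt / A = 690.0 × 21600 / (1240 km²) = 12.02 mm.
The 1-cm UH is the DRH scaled by (10 mm)/d, so U_p = 171.0 × 10/12.02 = 142 m³/s.

U_p ≈ 142 m³/s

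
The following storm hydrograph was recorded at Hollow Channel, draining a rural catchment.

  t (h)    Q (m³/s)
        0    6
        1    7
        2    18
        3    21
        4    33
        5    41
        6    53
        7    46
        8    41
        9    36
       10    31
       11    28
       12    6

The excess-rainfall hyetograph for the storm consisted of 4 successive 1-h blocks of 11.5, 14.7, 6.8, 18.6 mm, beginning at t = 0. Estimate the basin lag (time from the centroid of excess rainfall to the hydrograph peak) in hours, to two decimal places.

Centroid of excess rainfall: t_c = Σ P_i·t̄_i / ΣP_i = 2.1298 h (block centres at 0.5, 1.5, 2.5, 3.5 h).
Hydrograph peak occurs at t = 6 h, so basin lag t_L = 6 − 2.1298 = 3.87 h.

t_L ≈ 3.87 h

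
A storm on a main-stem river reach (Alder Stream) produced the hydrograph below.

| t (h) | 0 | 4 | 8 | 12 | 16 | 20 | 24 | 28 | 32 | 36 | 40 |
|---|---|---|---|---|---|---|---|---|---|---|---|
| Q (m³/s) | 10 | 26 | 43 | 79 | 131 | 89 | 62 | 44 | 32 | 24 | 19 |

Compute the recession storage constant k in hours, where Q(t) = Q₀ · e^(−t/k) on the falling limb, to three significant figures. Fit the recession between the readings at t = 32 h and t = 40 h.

On the falling limb, Q drops from 32 to 19 m³/s between t = 32 h and t = 40 h (Δt = 8 h).
k = −Δt / ln(Q₂/Q₁) = −8 / ln(19/32) = 15.3 h.

k ≈ 15.3 h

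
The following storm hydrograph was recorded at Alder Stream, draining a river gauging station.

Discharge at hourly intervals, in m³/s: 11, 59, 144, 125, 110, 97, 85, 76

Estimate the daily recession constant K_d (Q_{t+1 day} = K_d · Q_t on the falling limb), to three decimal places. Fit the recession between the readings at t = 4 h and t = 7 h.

K_d ≈ 0.052

Between t = 4 h and t = 7 h the flow falls from 110 to 76 m³/s over 3×1 h = 3 h.
Per-interval ratio K = (76/110)^(1/3) = 0.8840; K_d = K^(24/1) = 0.052.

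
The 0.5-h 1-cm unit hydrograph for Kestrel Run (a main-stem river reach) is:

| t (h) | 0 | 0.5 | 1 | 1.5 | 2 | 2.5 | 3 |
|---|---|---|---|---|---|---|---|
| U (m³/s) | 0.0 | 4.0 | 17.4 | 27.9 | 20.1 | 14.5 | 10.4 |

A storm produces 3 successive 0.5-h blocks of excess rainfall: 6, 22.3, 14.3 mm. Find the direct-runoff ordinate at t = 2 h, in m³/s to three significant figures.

By discrete convolution, Q_j = Σ (P_i / 10 mm) · U_{j−i}.
At t = 2 h (j=4): Q = (6/10)·20.1 + (22.3/10)·27.9 + (14.3/10)·17.4 = 99.2 m³/s.

Q ≈ 99.2 m³/s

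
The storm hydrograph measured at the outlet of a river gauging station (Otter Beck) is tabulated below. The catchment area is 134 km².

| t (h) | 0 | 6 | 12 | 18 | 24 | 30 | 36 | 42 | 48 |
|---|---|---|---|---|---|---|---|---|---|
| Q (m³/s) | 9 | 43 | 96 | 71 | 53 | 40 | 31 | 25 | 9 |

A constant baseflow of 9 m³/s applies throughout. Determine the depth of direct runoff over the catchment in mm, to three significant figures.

Direct runoff: 0.0, 34.0, 87.0, 62.0, 44.0, 31.0, 22.0, 16.0, 0.0 m³/s; ΣQ_DR = 296.0 m³/s.
V = ΣQ_DR · Δt = 296.0 × 21600 s = 6.394 × 10^6 m³.
Over A = 134 km², depth = V / A = 47.7 mm.

d ≈ 47.7 mm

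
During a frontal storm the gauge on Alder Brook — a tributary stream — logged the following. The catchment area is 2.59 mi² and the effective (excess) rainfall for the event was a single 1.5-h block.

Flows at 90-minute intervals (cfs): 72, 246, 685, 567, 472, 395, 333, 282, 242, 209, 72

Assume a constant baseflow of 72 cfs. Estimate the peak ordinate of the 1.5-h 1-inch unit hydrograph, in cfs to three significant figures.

U_p ≈ 245 cfs

Direct runoff: 0.0, 174.0, 613.0, 495.0, 400.0, 323.0, 261.0, 210.0, 170.0, 137.0, 0.0 cfs; ΣQ_DR = 2783 cfs, peak = 613.0 cfs.
Runoff depth d = ΣQ_DR·Δt / A = 2783 × 5400 / (2.59 mi²) = 2.498 in.
The 1-inch UH is the DRH scaled by (1 in)/d, so U_p = 613.0 × 1/2.498 = 245 cfs.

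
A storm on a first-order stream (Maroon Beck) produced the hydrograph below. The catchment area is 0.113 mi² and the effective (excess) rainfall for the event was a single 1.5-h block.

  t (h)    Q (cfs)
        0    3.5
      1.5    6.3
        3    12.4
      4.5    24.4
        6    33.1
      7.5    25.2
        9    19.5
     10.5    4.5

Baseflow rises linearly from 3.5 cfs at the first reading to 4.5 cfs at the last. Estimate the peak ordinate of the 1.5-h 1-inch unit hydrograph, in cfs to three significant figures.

Direct runoff: 0.00, 2.66, 8.61, 20.47, 29.03, 20.99, 15.14, 0.00 cfs; ΣQ_DR = 96.90 cfs, peak = 29.03 cfs.
Runoff depth d = ΣQ_DR·Δt / A = 96.90 × 5400 / (0.113 mi²) = 1.993 in.
The 1-inch UH is the DRH scaled by (1 in)/d, so U_p = 29.03 × 1/1.993 = 14.6 cfs.

U_p ≈ 14.6 cfs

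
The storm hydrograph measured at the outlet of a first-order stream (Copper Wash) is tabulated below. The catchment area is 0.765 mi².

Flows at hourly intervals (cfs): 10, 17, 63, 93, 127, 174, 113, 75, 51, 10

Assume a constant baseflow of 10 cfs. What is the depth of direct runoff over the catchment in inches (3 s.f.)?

d ≈ 1.28 in

Direct runoff: 0.0, 7.0, 53.0, 83.0, 117.0, 164.0, 103.0, 65.0, 41.0, 0.0 cfs; ΣQ_DR = 633.0 cfs.
V = ΣQ_DR · Δt = 633.0 × 3600 s = 2.279 × 10^6 ft³.
Over A = 0.765 mi², depth = V / A = 1.28 in.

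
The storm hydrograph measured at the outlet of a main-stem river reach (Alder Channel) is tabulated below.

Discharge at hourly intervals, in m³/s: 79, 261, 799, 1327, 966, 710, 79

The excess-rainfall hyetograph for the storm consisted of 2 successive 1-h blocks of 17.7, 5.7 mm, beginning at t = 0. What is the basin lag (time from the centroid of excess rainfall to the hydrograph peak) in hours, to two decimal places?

Centroid of excess rainfall: t_c = Σ P_i·t̄_i / ΣP_i = 0.7436 h (block centres at 0.5, 1.5 h).
Hydrograph peak occurs at t = 3 h, so basin lag t_L = 3 − 0.7436 = 2.26 h.

t_L ≈ 2.26 h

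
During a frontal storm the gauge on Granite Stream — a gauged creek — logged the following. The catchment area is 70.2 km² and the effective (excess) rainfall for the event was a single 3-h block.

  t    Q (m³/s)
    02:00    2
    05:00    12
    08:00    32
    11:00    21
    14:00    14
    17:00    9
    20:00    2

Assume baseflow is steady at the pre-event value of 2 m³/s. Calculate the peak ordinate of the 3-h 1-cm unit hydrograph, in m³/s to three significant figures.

Direct runoff: 0.0, 10.0, 30.0, 19.0, 12.0, 7.0, 0.0 m³/s; ΣQ_DR = 78.00 m³/s, peak = 30.0 m³/s.
Runoff depth d = ΣQ_DR·Δt / A = 78.00 × 10800 / (70.2 km²) = 12.00 mm.
The 1-cm UH is the DRH scaled by (10 mm)/d, so U_p = 30.0 × 10/12.00 = 25.0 m³/s.

U_p ≈ 25.0 m³/s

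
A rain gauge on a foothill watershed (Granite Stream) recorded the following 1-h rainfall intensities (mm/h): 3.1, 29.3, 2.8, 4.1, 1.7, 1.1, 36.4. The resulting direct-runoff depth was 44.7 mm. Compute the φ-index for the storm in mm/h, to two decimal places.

φ ≈ 10.50 mm/h

Only the 2 blocks with intensity above φ contribute runoff: 29.3, 36.4 mm/h.
Σ(I−φ)·Δt = d  ⇒  (29.3+36.4 − 2φ)·1 = 44.7
φ = (65.70 − 44.7/1) / 2 = 10.50 mm/h.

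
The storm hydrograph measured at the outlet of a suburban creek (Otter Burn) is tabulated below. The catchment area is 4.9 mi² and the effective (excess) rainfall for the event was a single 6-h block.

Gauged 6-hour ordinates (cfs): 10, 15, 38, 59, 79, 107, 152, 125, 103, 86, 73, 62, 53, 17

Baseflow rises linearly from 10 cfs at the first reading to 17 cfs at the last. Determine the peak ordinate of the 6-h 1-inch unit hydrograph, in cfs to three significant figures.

Direct runoff: 0.00, 4.46, 26.92, 47.38, 66.85, 94.31, 138.77, 111.23, 88.69, 71.15, 57.62, 46.08, 36.54, 0.00 cfs; ΣQ_DR = 790.0 cfs, peak = 138.77 cfs.
Runoff depth d = ΣQ_DR·Δt / A = 790.0 × 21600 / (4.9 mi²) = 1.499 in.
The 1-inch UH is the DRH scaled by (1 in)/d, so U_p = 138.77 × 1/1.499 = 92.6 cfs.

U_p ≈ 92.6 cfs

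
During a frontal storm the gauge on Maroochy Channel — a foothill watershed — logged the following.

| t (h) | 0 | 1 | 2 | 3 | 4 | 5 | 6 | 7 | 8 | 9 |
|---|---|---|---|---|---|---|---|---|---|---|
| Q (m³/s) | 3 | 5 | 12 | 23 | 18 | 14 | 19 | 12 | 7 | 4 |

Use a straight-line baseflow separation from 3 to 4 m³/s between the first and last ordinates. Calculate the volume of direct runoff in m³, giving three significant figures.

V ≈ 2.95 × 10^5 m³

Direct-runoff ordinates (Q − Q_b): 0.00, 1.89, 8.78, 19.67, 14.56, 10.44, 15.33, 8.22, 3.11, 0.00 m³/s.
ΣQ_DR = 82.00 m³/s.
With Δt = 1 h = 3600 s, V = ΣQ_DR · Δt = 82.00 × 3600 = 2.95 × 10^5 m³.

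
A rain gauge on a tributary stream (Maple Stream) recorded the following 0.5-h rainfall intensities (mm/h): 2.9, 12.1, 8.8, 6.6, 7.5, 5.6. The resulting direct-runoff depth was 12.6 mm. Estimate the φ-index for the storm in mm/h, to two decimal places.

φ ≈ 3.08 mm/h

Only the 5 blocks with intensity above φ contribute runoff: 12.1, 8.8, 6.6, 7.5, 5.6 mm/h.
Σ(I−φ)·Δt = d  ⇒  (12.1+8.8+6.6+7.5+5.6 − 5φ)·0.5 = 12.6
φ = (40.60 − 12.6/0.5) / 5 = 3.08 mm/h.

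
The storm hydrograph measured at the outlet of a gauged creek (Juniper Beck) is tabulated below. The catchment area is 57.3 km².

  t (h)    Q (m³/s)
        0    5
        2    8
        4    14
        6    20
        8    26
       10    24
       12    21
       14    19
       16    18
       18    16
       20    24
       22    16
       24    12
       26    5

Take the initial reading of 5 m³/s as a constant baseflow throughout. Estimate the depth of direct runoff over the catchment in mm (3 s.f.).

Direct runoff: 0.0, 3.0, 9.0, 15.0, 21.0, 19.0, 16.0, 14.0, 13.0, 11.0, 19.0, 11.0, 7.0, 0.0 m³/s; ΣQ_DR = 158.0 m³/s.
V = ΣQ_DR · Δt = 158.0 × 7200 s = 1.138 × 10^6 m³.
Over A = 57.3 km², depth = V / A = 19.9 mm.

d ≈ 19.9 mm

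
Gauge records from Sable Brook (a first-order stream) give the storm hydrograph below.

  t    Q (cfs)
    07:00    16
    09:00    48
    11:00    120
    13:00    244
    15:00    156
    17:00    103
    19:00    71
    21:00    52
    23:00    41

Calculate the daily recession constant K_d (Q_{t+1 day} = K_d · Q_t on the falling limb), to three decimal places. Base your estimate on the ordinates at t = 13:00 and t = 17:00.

Between t = 13:00 and t = 17:00 the flow falls from 244 to 103 cfs over 2×2 h = 4 h.
Per-interval ratio K = (103/244)^(1/2) = 0.6497; K_d = K^(24/2) = 0.006.

K_d ≈ 0.006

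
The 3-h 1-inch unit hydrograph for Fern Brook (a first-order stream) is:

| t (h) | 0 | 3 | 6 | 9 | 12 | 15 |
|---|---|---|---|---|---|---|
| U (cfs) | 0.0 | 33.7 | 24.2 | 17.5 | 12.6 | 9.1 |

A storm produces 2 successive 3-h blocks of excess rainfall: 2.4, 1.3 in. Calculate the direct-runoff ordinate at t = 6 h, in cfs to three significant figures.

Q ≈ 102 cfs

By discrete convolution, Q_j = Σ (P_i / 1 in) · U_{j−i}.
At t = 6 h (j=2): Q = (2.4/1)·24.2 + (1.3/1)·33.7 = 102 cfs.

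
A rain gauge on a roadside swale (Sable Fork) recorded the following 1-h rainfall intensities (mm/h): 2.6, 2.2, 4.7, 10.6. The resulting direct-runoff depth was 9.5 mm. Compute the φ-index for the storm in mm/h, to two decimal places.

Only the 2 blocks with intensity above φ contribute runoff: 4.7, 10.6 mm/h.
Σ(I−φ)·Δt = d  ⇒  (4.7+10.6 − 2φ)·1 = 9.5
φ = (15.30 − 9.5/1) / 2 = 2.90 mm/h.

φ ≈ 2.90 mm/h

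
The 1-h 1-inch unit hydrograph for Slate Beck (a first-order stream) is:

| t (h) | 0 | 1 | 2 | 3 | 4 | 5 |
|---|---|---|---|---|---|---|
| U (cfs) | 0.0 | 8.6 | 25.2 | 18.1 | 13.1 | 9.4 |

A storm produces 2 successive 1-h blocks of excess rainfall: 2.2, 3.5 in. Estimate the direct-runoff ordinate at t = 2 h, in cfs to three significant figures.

By discrete convolution, Q_j = Σ (P_i / 1 in) · U_{j−i}.
At t = 2 h (j=2): Q = (2.2/1)·25.2 + (3.5/1)·8.6 = 85.5 cfs.

Q ≈ 85.5 cfs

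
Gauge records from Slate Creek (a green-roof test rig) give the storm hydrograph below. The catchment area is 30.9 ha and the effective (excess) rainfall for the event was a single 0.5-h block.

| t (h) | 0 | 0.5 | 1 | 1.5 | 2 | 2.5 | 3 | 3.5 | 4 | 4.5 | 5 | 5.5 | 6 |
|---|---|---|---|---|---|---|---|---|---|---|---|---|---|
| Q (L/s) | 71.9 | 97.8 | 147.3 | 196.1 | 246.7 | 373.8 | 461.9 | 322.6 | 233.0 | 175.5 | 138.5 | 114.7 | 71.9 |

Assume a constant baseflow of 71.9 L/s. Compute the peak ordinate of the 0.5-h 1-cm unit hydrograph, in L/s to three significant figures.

U_p ≈ 390 L/s

Direct runoff: 0.0, 25.9, 75.4, 124.2, 174.8, 301.9, 390.0, 250.7, 161.1, 103.6, 66.6, 42.8, 0.0 L/s; ΣQ_DR = 1717 L/s, peak = 390.0 L/s.
Runoff depth d = ΣQ_DR·Δt / A = 1717 × 1800 / (30.9 ha) = 10.00 mm.
The 1-cm UH is the DRH scaled by (10 mm)/d, so U_p = 390.0 × 10/10.00 = 390 L/s.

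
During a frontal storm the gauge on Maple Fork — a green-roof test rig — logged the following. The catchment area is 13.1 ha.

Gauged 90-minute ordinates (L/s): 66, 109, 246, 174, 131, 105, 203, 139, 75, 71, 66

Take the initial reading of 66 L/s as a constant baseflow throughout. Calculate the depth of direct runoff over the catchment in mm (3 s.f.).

Direct runoff: 0.0, 43.0, 180.0, 108.0, 65.0, 39.0, 137.0, 73.0, 9.0, 5.0, 0.0 L/s; ΣQ_DR = 659.0 L/s.
V = ΣQ_DR · Δt = 659.0 × 5400 s = 3.559 × 10^6 L.
Over A = 13.1 ha, depth = V / A = 27.2 mm.

d ≈ 27.2 mm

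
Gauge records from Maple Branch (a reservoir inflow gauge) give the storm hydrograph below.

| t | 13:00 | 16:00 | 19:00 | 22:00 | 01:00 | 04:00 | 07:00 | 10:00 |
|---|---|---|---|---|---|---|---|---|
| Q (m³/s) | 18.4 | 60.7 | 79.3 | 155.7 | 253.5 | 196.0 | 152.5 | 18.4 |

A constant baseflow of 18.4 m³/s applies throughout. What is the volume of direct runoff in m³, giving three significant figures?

V ≈ 8.50 × 10^6 m³

Direct-runoff ordinates (Q − Q_b): 0.0, 42.3, 60.9, 137.3, 235.1, 177.6, 134.1, 0.0 m³/s.
ΣQ_DR = 787.3 m³/s.
With Δt = 3 h = 10800 s, V = ΣQ_DR · Δt = 787.3 × 10800 = 8.50 × 10^6 m³.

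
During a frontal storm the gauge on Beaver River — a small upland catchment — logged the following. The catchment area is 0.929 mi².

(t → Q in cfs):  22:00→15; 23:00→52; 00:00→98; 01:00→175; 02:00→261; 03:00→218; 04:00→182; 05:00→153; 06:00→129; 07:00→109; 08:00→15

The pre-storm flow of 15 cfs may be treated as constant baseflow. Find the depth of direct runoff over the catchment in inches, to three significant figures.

d ≈ 2.07 in

Direct runoff: 0.0, 37.0, 83.0, 160.0, 246.0, 203.0, 167.0, 138.0, 114.0, 94.0, 0.0 cfs; ΣQ_DR = 1242 cfs.
V = ΣQ_DR · Δt = 1242 × 3600 s = 4.471 × 10^6 ft³.
Over A = 0.929 mi², depth = V / A = 2.07 in.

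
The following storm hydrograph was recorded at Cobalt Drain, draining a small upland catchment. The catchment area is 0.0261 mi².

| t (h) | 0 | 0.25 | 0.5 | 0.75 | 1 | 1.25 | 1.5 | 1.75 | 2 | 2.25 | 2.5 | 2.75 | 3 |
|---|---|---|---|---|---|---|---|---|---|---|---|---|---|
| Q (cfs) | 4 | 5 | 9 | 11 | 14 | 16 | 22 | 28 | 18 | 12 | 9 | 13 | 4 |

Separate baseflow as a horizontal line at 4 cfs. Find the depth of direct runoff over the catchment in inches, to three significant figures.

d ≈ 1.68 in

Direct runoff: 0.0, 1.0, 5.0, 7.0, 10.0, 12.0, 18.0, 24.0, 14.0, 8.0, 5.0, 9.0, 0.0 cfs; ΣQ_DR = 113.0 cfs.
V = ΣQ_DR · Δt = 113.0 × 900 s = 1.017 × 10^5 ft³.
Over A = 0.0261 mi², depth = V / A = 1.68 in.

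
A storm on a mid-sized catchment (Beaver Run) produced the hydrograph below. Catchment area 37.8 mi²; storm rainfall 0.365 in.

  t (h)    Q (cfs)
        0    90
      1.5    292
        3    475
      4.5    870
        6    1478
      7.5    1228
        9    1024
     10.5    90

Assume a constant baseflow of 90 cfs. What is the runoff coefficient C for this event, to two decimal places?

C ≈ 0.81

ΣQ_DR = 4827 cfs; V = ΣQ_DR·Δt = 2.607 × 10^7 ft³.
Runoff depth d = V / A = 0.2968 in.
C = d / P = 0.2968 / 0.365 = 0.81.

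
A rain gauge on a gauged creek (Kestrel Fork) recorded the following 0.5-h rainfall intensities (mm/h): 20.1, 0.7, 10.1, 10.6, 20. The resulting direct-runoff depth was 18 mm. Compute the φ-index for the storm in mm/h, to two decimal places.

Only the 4 blocks with intensity above φ contribute runoff: 20.1, 10.1, 10.6, 20 mm/h.
Σ(I−φ)·Δt = d  ⇒  (20.1+10.1+10.6+20 − 4φ)·0.5 = 18
φ = (60.80 − 18/0.5) / 4 = 6.20 mm/h.

φ ≈ 6.20 mm/h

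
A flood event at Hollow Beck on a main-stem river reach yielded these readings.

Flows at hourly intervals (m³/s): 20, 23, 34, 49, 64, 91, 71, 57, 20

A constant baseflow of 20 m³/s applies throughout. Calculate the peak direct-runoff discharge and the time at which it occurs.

Subtracting baseflow gives direct-runoff ordinates: 0.0, 3.0, 14.0, 29.0, 44.0, 71.0, 51.0, 37.0, 0.0 m³/s.
The maximum is 71.0 m³/s, occurring at the reading for t = 5 h.

Q_p = 71.0 m³/s at t = 5 h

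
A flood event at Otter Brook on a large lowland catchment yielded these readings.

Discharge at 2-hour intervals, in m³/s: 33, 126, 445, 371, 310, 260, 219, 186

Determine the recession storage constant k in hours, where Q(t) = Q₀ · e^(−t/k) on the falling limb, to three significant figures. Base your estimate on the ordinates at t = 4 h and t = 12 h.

k ≈ 11.3 h

On the falling limb, Q drops from 445 to 219 m³/s between t = 4 h and t = 12 h (Δt = 8 h).
k = −Δt / ln(Q₂/Q₁) = −8 / ln(219/445) = 11.3 h.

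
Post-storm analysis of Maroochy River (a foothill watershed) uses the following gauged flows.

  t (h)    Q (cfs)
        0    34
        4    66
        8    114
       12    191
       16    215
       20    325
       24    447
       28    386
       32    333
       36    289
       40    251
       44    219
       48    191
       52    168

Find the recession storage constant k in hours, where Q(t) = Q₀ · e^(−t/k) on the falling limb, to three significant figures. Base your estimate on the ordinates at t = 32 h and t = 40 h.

On the falling limb, Q drops from 333 to 251 cfs between t = 32 h and t = 40 h (Δt = 8 h).
k = −Δt / ln(Q₂/Q₁) = −8 / ln(251/333) = 28.3 h.

k ≈ 28.3 h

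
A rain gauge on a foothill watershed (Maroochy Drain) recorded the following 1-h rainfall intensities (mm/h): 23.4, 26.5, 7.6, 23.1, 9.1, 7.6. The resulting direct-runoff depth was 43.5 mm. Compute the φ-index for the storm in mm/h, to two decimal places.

φ ≈ 9.83 mm/h

Only the 3 blocks with intensity above φ contribute runoff: 23.4, 26.5, 23.1 mm/h.
Σ(I−φ)·Δt = d  ⇒  (23.4+26.5+23.1 − 3φ)·1 = 43.5
φ = (73.00 − 43.5/1) / 3 = 9.83 mm/h.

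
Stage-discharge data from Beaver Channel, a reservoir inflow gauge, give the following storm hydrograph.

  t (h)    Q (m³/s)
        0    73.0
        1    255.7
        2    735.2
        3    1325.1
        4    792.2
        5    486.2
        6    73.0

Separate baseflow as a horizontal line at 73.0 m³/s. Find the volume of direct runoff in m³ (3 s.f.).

Direct-runoff ordinates (Q − Q_b): 0.0, 182.7, 662.2, 1252.1, 719.2, 413.2, 0.0 m³/s.
ΣQ_DR = 3229 m³/s.
With Δt = 1 h = 3600 s, V = ΣQ_DR · Δt = 3229 × 3600 = 1.16 × 10^7 m³.

V ≈ 1.16 × 10^7 m³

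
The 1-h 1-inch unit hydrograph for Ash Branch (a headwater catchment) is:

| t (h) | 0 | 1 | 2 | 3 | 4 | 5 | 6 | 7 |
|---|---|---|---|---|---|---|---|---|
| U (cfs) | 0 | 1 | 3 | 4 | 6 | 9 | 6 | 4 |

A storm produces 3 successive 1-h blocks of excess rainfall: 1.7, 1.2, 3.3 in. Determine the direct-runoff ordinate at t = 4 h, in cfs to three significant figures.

By discrete convolution, Q_j = Σ (P_i / 1 in) · U_{j−i}.
At t = 4 h (j=4): Q = (1.7/1)·6 + (1.2/1)·4 + (3.3/1)·3 = 24.9 cfs.

Q ≈ 24.9 cfs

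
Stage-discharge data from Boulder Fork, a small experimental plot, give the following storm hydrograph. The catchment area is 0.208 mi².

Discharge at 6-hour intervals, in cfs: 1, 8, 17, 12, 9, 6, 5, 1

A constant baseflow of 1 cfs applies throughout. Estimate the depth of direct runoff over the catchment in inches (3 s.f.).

Direct runoff: 0.0, 7.0, 16.0, 11.0, 8.0, 5.0, 4.0, 0.0 cfs; ΣQ_DR = 51.00 cfs.
V = ΣQ_DR · Δt = 51.00 × 21600 s = 1.102 × 10^6 ft³.
Over A = 0.208 mi², depth = V / A = 2.28 in.

d ≈ 2.28 in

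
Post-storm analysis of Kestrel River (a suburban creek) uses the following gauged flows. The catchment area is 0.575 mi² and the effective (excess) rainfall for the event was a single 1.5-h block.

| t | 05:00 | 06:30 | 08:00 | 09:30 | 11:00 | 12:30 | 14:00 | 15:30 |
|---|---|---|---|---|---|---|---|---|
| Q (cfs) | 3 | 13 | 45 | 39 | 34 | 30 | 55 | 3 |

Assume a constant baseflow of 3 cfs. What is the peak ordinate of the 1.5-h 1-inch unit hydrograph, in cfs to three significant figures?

Direct runoff: 0.0, 10.0, 42.0, 36.0, 31.0, 27.0, 52.0, 0.0 cfs; ΣQ_DR = 198.0 cfs, peak = 52.0 cfs.
Runoff depth d = ΣQ_DR·Δt / A = 198.0 × 5400 / (0.575 mi²) = 0.8004 in.
The 1-inch UH is the DRH scaled by (1 in)/d, so U_p = 52.0 × 1/0.8004 = 65.0 cfs.

U_p ≈ 65.0 cfs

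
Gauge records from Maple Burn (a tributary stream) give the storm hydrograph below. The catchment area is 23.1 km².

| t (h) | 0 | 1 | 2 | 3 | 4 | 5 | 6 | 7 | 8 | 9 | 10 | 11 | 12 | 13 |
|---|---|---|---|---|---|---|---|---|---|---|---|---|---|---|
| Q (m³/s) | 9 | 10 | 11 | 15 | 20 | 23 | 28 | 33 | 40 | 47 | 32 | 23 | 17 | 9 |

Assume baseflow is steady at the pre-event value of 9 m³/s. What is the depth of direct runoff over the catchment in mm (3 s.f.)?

Direct runoff: 0.0, 1.0, 2.0, 6.0, 11.0, 14.0, 19.0, 24.0, 31.0, 38.0, 23.0, 14.0, 8.0, 0.0 m³/s; ΣQ_DR = 191.0 m³/s.
V = ΣQ_DR · Δt = 191.0 × 3600 s = 6.876 × 10^5 m³.
Over A = 23.1 km², depth = V / A = 29.8 mm.

d ≈ 29.8 mm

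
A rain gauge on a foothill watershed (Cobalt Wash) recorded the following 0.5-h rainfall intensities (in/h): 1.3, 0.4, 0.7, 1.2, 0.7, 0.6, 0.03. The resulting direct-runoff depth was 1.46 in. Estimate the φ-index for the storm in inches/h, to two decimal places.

Only the 6 blocks with intensity above φ contribute runoff: 1.3, 0.4, 0.7, 1.2, 0.7, 0.6 in/h.
Σ(I−φ)·Δt = d  ⇒  (1.3+0.4+0.7+1.2+0.7+0.6 − 6φ)·0.5 = 1.46
φ = (4.900 − 1.46/0.5) / 6 = 0.33 in/h.

φ ≈ 0.33 in/h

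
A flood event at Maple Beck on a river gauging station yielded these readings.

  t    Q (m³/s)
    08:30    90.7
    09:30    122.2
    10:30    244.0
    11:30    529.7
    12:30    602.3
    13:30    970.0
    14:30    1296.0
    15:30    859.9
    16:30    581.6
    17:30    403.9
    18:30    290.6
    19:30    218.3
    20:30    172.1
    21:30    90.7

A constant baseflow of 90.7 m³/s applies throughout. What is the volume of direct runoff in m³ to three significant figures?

V ≈ 1.87 × 10^7 m³

Direct-runoff ordinates (Q − Q_b): 0.0, 31.5, 153.3, 439.0, 511.6, 879.3, 1205.3, 769.2, 490.9, 313.2, 199.9, 127.6, 81.4, 0.0 m³/s.
ΣQ_DR = 5202 m³/s.
With Δt = 1 h = 3600 s, V = ΣQ_DR · Δt = 5202 × 3600 = 1.87 × 10^7 m³.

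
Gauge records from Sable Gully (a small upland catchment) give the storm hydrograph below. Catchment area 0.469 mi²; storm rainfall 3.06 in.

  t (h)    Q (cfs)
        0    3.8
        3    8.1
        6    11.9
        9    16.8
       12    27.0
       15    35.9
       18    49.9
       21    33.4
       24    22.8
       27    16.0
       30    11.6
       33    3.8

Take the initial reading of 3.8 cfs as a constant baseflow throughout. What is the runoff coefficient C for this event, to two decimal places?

ΣQ_DR = 195.4 cfs; V = ΣQ_DR·Δt = 2.110 × 10^6 ft³.
Runoff depth d = V / A = 1.937 in.
C = d / P = 1.937 / 3.06 = 0.63.

C ≈ 0.63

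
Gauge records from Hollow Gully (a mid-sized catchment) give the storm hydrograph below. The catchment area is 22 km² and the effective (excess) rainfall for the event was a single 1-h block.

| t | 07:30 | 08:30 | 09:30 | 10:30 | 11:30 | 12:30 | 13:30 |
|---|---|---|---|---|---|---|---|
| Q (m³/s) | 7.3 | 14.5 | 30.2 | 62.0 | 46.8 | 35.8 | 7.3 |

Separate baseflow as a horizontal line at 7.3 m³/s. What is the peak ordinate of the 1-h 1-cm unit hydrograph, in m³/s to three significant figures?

U_p ≈ 21.9 m³/s

Direct runoff: 0.0, 7.2, 22.9, 54.7, 39.5, 28.5, 0.0 m³/s; ΣQ_DR = 152.8 m³/s, peak = 54.7 m³/s.
Runoff depth d = ΣQ_DR·Δt / A = 152.8 × 3600 / (22 km²) = 25.00 mm.
The 1-cm UH is the DRH scaled by (10 mm)/d, so U_p = 54.7 × 10/25.00 = 21.9 m³/s.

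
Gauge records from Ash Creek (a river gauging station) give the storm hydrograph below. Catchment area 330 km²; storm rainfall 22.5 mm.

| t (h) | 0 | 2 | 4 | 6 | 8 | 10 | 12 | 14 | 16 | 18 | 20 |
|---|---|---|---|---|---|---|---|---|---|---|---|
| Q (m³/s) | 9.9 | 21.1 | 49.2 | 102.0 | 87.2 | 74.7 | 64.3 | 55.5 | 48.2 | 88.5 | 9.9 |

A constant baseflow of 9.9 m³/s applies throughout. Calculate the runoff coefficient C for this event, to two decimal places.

ΣQ_DR = 501.6 m³/s; V = ΣQ_DR·Δt = 3.612 × 10^6 m³.
Runoff depth d = V / A = 10.94 mm.
C = d / P = 10.94 / 22.5 = 0.49.

C ≈ 0.49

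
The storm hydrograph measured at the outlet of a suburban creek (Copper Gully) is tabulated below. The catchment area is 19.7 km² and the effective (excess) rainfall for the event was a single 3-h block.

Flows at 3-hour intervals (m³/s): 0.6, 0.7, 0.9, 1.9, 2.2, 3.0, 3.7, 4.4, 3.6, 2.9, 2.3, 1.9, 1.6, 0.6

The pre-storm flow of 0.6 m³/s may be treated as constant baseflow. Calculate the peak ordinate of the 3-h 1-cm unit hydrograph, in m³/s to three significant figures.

Direct runoff: 0.0, 0.1, 0.3, 1.3, 1.6, 2.4, 3.1, 3.8, 3.0, 2.3, 1.7, 1.3, 1.0, 0.0 m³/s; ΣQ_DR = 21.90 m³/s, peak = 3.8 m³/s.
Runoff depth d = ΣQ_DR·Δt / A = 21.90 × 10800 / (19.7 km²) = 12.01 mm.
The 1-cm UH is the DRH scaled by (10 mm)/d, so U_p = 3.8 × 10/12.01 = 3.17 m³/s.

U_p ≈ 3.17 m³/s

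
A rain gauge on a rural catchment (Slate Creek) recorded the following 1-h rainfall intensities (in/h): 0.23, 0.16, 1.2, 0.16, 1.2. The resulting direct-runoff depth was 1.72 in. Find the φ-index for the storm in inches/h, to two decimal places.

Only the 2 blocks with intensity above φ contribute runoff: 1.2, 1.2 in/h.
Σ(I−φ)·Δt = d  ⇒  (1.2+1.2 − 2φ)·1 = 1.72
φ = (2.400 − 1.72/1) / 2 = 0.34 in/h.

φ ≈ 0.34 in/h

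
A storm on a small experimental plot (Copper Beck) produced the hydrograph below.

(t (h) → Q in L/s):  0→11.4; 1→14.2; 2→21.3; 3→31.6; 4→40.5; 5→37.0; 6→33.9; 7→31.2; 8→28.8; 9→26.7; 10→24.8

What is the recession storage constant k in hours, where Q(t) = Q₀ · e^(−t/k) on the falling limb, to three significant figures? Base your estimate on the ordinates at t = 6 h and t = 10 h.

k ≈ 12.8 h

On the falling limb, Q drops from 33.9 to 24.8 L/s between t = 6 h and t = 10 h (Δt = 4 h).
k = −Δt / ln(Q₂/Q₁) = −4 / ln(24.8/33.9) = 12.8 h.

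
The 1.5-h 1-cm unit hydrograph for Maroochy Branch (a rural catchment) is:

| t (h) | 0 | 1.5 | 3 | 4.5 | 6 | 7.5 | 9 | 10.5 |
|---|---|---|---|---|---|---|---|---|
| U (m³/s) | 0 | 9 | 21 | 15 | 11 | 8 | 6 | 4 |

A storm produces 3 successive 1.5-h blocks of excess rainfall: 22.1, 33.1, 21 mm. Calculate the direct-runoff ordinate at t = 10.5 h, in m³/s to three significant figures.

By discrete convolution, Q_j = Σ (P_i / 10 mm) · U_{j−i}.
At t = 10.5 h (j=7): Q = (22.1/10)·4 + (33.1/10)·6 + (21/10)·8 = 45.5 m³/s.

Q ≈ 45.5 m³/s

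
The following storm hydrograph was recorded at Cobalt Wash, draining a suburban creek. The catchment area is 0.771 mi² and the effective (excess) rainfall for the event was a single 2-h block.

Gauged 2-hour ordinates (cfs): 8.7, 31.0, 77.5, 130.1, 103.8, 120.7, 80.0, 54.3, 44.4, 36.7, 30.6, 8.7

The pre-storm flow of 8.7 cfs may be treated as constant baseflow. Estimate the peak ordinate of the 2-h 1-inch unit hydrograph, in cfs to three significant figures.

Direct runoff: 0.0, 22.3, 68.8, 121.4, 95.1, 112.0, 71.3, 45.6, 35.7, 28.0, 21.9, 0.0 cfs; ΣQ_DR = 622.1 cfs, peak = 121.4 cfs.
Runoff depth d = ΣQ_DR·Δt / A = 622.1 × 7200 / (0.771 mi²) = 2.501 in.
The 1-inch UH is the DRH scaled by (1 in)/d, so U_p = 121.4 × 1/2.501 = 48.5 cfs.

U_p ≈ 48.5 cfs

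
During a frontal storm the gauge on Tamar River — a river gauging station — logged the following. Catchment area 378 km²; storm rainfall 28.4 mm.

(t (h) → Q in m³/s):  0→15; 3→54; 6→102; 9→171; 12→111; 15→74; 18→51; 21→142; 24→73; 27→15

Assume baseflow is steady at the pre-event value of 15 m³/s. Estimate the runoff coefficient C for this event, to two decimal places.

C ≈ 0.66

ΣQ_DR = 658.0 m³/s; V = ΣQ_DR·Δt = 7.106 × 10^6 m³.
Runoff depth d = V / A = 18.80 mm.
C = d / P = 18.80 / 28.4 = 0.66.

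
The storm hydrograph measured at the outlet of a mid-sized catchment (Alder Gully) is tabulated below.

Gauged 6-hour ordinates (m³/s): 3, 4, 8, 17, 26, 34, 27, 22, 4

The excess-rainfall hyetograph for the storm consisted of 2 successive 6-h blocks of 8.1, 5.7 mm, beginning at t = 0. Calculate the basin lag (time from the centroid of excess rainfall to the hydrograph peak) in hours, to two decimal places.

t_L ≈ 24.52 h

Centroid of excess rainfall: t_c = Σ P_i·t̄_i / ΣP_i = 5.4783 h (block centres at 3, 9 h).
Hydrograph peak occurs at t = 30 h, so basin lag t_L = 30 − 5.4783 = 24.52 h.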